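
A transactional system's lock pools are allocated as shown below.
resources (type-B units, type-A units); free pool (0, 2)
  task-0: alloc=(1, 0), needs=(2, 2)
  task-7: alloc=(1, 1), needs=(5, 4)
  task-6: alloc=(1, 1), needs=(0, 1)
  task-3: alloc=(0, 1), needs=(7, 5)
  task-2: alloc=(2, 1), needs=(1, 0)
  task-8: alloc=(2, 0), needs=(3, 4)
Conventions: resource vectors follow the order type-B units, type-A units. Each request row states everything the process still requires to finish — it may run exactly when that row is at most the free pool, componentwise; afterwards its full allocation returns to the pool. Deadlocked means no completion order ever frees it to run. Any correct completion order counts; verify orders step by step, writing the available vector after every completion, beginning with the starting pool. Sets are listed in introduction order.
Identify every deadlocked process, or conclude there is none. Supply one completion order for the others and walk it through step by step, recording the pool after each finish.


No process is deadlocked.
Key observation: task-6 fits the free pool immediately, and its release cascades until everyone finishes.
One completion order for the rest: task-6, task-2, task-0, task-8, task-7, task-3. Check, step by step:
  pool = (0, 2)
  run task-6 (needs (0, 1), free (0, 2)); after release of (1, 1) the pool is (1, 3)
  run task-2 (needs (1, 0), free (1, 3)); after release of (2, 1) the pool is (3, 4)
  run task-0 (needs (2, 2), free (3, 4)); after release of (1, 0) the pool is (4, 4)
  run task-8 (needs (3, 4), free (4, 4)); after release of (2, 0) the pool is (6, 4)
  run task-7 (needs (5, 4), free (6, 4)); after release of (1, 1) the pool is (7, 5)
  run task-3 (needs (7, 5), free (7, 5)); after release of (0, 1) the pool is (7, 6)


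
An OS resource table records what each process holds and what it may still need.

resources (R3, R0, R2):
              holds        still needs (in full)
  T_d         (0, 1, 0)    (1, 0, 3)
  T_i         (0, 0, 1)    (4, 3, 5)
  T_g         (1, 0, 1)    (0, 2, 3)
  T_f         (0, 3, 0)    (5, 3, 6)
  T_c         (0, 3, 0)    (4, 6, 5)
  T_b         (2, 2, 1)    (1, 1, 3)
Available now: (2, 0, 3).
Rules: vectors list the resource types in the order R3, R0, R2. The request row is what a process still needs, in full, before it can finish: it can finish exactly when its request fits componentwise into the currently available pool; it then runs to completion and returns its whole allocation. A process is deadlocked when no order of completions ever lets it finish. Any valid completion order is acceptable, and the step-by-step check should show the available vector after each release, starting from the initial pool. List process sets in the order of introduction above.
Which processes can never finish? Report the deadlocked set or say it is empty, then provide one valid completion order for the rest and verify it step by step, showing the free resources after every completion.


No process is deadlocked.
Key observation: T_d leads a chain of completions in which each release enables another process.
One completion order for the rest: T_d, T_b, T_g, T_i, T_f, T_c. Walking it through:
  pool = (2, 0, 3)
  run T_d (needs (1, 0, 3), free (2, 0, 3)); after release of (0, 1, 0) the pool is (2, 1, 3)
  run T_b (needs (1, 1, 3), free (2, 1, 3)); after release of (2, 2, 1) the pool is (4, 3, 4)
  run T_g (needs (0, 2, 3), free (4, 3, 4)); after release of (1, 0, 1) the pool is (5, 3, 5)
  run T_i (needs (4, 3, 5), free (5, 3, 5)); after release of (0, 0, 1) the pool is (5, 3, 6)
  run T_f (needs (5, 3, 6), free (5, 3, 6)); after release of (0, 3, 0) the pool is (5, 6, 6)
  run T_c (needs (4, 6, 5), free (5, 6, 6)); after release of (0, 3, 0) the pool is (5, 9, 6)


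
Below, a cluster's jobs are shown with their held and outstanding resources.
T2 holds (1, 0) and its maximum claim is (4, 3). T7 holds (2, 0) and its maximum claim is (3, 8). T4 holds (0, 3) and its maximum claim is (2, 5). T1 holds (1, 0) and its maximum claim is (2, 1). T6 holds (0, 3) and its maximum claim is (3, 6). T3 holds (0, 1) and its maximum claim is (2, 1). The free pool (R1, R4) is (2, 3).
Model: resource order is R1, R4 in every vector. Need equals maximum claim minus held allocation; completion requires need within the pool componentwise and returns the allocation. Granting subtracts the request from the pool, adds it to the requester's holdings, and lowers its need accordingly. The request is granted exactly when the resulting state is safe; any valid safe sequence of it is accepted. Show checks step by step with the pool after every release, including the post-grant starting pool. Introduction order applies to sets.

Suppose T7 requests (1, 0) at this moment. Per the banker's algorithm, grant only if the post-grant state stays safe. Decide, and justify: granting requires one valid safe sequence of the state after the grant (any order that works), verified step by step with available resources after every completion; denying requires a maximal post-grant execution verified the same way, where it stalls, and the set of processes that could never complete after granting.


DENY — the pretend-granted state is unsafe.
Key observation: after T1, T3, T4 the pool peaks at (2, 7), and each blocked process is short somewhere: T2 on R1; T7 on R4; T6 on R1.
After a pretend grant, a maximal execution: T1, T3, T4 — then nothing else fits. Check, step by step:
  pool = (1, 3)
  run T1 (needs (1, 1), free (1, 3)); after release of (1, 0) the pool is (2, 3)
  run T3 (needs (2, 0), free (2, 3)); after release of (0, 1) the pool is (2, 4)
  run T4 (needs (2, 2), free (2, 4)); after release of (0, 3) the pool is (2, 7)
  blocked: T2 wants (3, 3), pool (2, 7) — not enough R1
  blocked: T7 wants (0, 8), pool (2, 7) — not enough R4
  blocked: T6 wants (3, 3), pool (2, 7) — not enough R1
Processes that could never finish after the grant: T2, T7 and T6.


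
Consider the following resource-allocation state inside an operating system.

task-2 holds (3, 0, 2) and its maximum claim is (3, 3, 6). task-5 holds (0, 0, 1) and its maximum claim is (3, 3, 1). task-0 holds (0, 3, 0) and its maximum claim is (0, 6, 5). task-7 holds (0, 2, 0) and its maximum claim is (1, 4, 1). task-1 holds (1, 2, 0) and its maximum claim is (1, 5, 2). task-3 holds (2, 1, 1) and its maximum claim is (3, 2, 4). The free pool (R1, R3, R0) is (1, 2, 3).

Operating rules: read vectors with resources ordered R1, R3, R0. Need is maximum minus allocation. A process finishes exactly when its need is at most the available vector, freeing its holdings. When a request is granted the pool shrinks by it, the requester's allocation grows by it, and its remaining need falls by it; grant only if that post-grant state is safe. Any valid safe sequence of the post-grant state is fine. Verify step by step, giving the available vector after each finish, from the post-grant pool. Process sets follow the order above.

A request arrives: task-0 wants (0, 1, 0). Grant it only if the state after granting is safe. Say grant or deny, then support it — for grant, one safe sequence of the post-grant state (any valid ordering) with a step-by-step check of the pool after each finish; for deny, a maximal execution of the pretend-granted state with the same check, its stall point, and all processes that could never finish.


GRANT. The post-grant state is safe; one safe sequence: task-3, task-7, task-2, task-5, task-1, task-0.
Key observation: granting shrinks the pool to (1, 1, 3), yet task-3 still fits and the chain goes through.
Step-by-step check of the post-grant state:
  pool = (1, 1, 3)
  task-3: need (1, 1, 3) fits (1, 1, 3); releases (2, 1, 1), pool now (3, 2, 4)
  task-7: need (1, 2, 1) fits (3, 2, 4); releases (0, 2, 0), pool now (3, 4, 4)
  task-2: need (0, 3, 4) fits (3, 4, 4); releases (3, 0, 2), pool now (6, 4, 6)
  task-5: need (3, 3, 0) fits (6, 4, 6); releases (0, 0, 1), pool now (6, 4, 7)
  task-1: need (0, 3, 2) fits (6, 4, 7); releases (1, 2, 0), pool now (7, 6, 7)
  task-0: need (0, 2, 5) fits (7, 6, 7); releases (0, 4, 0), pool now (7, 10, 7)


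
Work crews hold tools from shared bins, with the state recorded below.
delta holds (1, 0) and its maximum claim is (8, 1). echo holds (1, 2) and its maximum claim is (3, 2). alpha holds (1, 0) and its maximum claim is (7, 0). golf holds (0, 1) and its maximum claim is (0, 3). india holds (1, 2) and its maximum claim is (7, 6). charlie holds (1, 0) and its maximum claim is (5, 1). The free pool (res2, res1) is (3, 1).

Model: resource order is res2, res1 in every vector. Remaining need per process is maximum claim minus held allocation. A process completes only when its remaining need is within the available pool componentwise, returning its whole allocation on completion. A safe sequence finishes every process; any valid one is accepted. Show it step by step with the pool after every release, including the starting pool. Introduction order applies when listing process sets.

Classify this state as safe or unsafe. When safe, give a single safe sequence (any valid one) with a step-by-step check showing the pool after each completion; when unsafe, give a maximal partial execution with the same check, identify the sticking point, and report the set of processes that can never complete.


UNSAFE — no complete ordering exists.
Key observation: the wall is res2: completing echo, golf, charlie brings the pool only to (5, 4), and all the rest need more.
Going as far as possible: echo, golf, charlie; after that, nothing fits. Walking it through:
  pool = (3, 1)
  echo needs (2, 0) <= (3, 1) -> finishes; pool += (1, 2) = (4, 3)
  golf needs (0, 2) <= (4, 3) -> finishes; pool += (0, 1) = (4, 4)
  charlie needs (4, 1) <= (4, 4) -> finishes; pool += (1, 0) = (5, 4)
  delta cannot run: need (7, 1) vs free (5, 4) (insufficient res2)
  alpha cannot run: need (6, 0) vs free (5, 4) (insufficient res2)
  india cannot run: need (6, 4) vs free (5, 4) (insufficient res2)
Never able to finish: delta, alpha and india.


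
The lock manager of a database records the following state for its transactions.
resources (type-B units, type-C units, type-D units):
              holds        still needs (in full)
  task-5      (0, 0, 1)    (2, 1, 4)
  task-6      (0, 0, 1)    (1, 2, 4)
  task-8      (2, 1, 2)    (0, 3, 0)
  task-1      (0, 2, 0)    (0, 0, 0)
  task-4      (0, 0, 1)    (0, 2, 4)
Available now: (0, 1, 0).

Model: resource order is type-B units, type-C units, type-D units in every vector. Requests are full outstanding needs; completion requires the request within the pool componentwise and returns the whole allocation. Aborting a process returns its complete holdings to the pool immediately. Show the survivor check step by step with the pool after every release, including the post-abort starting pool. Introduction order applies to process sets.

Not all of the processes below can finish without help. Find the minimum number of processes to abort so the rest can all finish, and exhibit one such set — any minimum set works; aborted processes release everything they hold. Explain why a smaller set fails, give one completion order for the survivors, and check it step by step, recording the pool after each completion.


Minimum abort set: task-6 and task-4.
Key observation: the deadlocked task-5 becomes finishable only because task-6 and task-4 released (0, 0, 2); it completes at step 3 below.
Minimality, checking each single-abort alternative: task-5 alone leaves task-6 blocked (short on type-D units); task-6 alone leaves task-5 blocked (short on type-D units); task-8 alone leaves task-5 blocked (short on type-D units); task-1 alone leaves task-5 blocked (short on type-D units); task-4 alone leaves task-5 blocked (short on type-D units).
Survivors finish in the order: task-1, task-8, task-5. Step-by-step check (pool after the aborts first):
  pool = (0, 1, 2)
  task-1 needs (0, 0, 0) <= (0, 1, 2) -> finishes; pool += (0, 2, 0) = (0, 3, 2)
  task-8 needs (0, 3, 0) <= (0, 3, 2) -> finishes; pool += (2, 1, 2) = (2, 4, 4)
  task-5 needs (2, 1, 4) <= (2, 4, 4) -> finishes; pool += (0, 0, 1) = (2, 4, 5)


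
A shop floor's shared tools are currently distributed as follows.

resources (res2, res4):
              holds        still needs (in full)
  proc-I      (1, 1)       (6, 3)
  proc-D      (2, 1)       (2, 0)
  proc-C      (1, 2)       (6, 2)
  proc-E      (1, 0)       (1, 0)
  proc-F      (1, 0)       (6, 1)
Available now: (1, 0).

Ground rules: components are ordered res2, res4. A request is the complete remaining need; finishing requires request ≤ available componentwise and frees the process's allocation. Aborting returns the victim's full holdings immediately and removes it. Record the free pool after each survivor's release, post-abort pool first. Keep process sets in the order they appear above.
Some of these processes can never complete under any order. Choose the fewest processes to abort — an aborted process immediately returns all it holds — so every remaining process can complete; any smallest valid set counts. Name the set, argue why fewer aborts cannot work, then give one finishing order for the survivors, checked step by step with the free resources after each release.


Minimum abort set: proc-I and proc-F.
Key observation: proc-C was stuck for good until proc-I and proc-F gave back (2, 1); in the order shown it finishes at step 3.
No one abort is enough; case by case: proc-I alone leaves proc-C blocked (short on res2); proc-D alone leaves proc-I blocked (short on res2 and res4); proc-C alone leaves proc-I blocked (short on res2); proc-E alone leaves proc-I blocked (short on res2 and res4); proc-F alone leaves proc-I blocked (short on res2 and res4).
One survivor order: proc-E, proc-D, proc-C. Walking it through (post-abort pool first):
  pool = (3, 1)
  proc-E: need (1, 0) fits (3, 1); releases (1, 0), pool now (4, 1)
  proc-D: need (2, 0) fits (4, 1); releases (2, 1), pool now (6, 2)
  proc-C: need (6, 2) fits (6, 2); releases (1, 2), pool now (7, 4)


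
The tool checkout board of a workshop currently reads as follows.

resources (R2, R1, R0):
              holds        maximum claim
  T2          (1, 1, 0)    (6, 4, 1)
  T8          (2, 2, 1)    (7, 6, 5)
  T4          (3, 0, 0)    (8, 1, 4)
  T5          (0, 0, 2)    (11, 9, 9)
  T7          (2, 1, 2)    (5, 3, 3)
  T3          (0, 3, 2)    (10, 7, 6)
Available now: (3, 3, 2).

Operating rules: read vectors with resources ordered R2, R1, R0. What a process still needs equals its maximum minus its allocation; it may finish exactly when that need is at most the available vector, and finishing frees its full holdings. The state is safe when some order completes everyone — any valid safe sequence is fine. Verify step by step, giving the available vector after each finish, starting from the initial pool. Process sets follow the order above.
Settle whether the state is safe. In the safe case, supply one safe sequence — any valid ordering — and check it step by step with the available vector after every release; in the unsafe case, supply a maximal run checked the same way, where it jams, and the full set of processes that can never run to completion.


SAFE — a valid safe sequence is T7, T8, T2, T4, T3, T5.
Key observation: at T7 the run first touches a limit — (3, 2, 1) against (3, 3, 2), exact on a resource it actually requests.
Verifying each step:
  pool = (3, 3, 2)
  T7 needs (3, 2, 1) <= (3, 3, 2) -> finishes; pool += (2, 1, 2) = (5, 4, 4)
  T8 needs (5, 4, 4) <= (5, 4, 4) -> finishes; pool += (2, 2, 1) = (7, 6, 5)
  T2 needs (5, 3, 1) <= (7, 6, 5) -> finishes; pool += (1, 1, 0) = (8, 7, 5)
  T4 needs (5, 1, 4) <= (8, 7, 5) -> finishes; pool += (3, 0, 0) = (11, 7, 5)
  T3 needs (10, 4, 4) <= (11, 7, 5) -> finishes; pool += (0, 3, 2) = (11, 10, 7)
  T5 needs (11, 9, 7) <= (11, 10, 7) -> finishes; pool += (0, 0, 2) = (11, 10, 9)


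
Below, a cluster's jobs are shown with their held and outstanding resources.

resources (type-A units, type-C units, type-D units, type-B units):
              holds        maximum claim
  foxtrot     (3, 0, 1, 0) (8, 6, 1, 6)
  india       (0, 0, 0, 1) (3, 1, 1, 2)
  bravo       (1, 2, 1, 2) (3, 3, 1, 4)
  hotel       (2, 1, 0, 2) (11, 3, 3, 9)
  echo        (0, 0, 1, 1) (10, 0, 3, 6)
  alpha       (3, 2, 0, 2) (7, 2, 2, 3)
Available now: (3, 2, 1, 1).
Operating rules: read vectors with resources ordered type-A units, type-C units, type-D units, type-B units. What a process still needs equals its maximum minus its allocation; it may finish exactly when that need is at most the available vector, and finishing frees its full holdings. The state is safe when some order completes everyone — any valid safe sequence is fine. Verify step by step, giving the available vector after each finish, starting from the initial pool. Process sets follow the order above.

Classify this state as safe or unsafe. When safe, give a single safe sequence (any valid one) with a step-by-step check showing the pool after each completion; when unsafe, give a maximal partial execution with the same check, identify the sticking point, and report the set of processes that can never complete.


SAFE. One safe sequence: india, bravo, alpha, foxtrot, echo, hotel.
Key observation: the first exact fit in this order is india — it needs (3, 1, 1, 1) with (3, 2, 1, 1) free, meeting a requested resource to the last unit.
Verifying each step:
  pool = (3, 2, 1, 1)
  india: need (3, 1, 1, 1) fits (3, 2, 1, 1); releases (0, 0, 0, 1), pool now (3, 2, 1, 2)
  bravo: need (2, 1, 0, 2) fits (3, 2, 1, 2); releases (1, 2, 1, 2), pool now (4, 4, 2, 4)
  alpha: need (4, 0, 2, 1) fits (4, 4, 2, 4); releases (3, 2, 0, 2), pool now (7, 6, 2, 6)
  foxtrot: need (5, 6, 0, 6) fits (7, 6, 2, 6); releases (3, 0, 1, 0), pool now (10, 6, 3, 6)
  echo: need (10, 0, 2, 5) fits (10, 6, 3, 6); releases (0, 0, 1, 1), pool now (10, 6, 4, 7)
  hotel: need (9, 2, 3, 7) fits (10, 6, 4, 7); releases (2, 1, 0, 2), pool now (12, 7, 4, 9)


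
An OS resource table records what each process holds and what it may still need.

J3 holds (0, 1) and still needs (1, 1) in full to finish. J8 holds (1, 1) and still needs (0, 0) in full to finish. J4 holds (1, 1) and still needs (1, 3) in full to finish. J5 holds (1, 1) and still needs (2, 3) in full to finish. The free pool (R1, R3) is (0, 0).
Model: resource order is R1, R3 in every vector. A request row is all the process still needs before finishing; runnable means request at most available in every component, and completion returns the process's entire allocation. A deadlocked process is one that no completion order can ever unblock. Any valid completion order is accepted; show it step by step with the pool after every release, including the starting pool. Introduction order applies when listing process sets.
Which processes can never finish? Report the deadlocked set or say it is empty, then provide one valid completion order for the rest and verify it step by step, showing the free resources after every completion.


Deadlocked set: J4 and J5.
Key observation: even finishing J8, J3 leaves just (1, 2) free — too little R3 for any of the remaining processes.
The rest can finish in the order J8, J3. Walking it through:
  pool = (0, 0)
  J8 needs (0, 0) <= (0, 0) -> finishes; pool += (1, 1) = (1, 1)
  J3 needs (1, 1) <= (1, 1) -> finishes; pool += (0, 1) = (1, 2)
None of the blocked processes ever fits:
  J4 still needs (1, 3) but only (1, 2) is free — short on R3
  J5 still needs (2, 3) but only (1, 2) is free — short on R1 and R3


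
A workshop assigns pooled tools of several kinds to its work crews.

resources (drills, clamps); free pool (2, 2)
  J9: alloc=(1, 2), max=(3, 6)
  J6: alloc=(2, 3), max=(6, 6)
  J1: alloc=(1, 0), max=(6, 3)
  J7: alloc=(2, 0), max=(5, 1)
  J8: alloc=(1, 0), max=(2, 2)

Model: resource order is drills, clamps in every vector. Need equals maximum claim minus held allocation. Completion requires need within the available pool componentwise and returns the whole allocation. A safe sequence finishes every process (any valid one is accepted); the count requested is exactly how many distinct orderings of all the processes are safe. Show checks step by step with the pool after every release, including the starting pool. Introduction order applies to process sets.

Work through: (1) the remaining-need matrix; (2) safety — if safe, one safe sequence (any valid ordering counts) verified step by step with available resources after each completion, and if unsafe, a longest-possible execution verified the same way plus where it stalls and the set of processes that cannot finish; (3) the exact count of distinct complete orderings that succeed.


(1) Need matrix, components ordered drills, clamps:
  J9: (2, 4)
  J6: (4, 3)
  J1: (5, 3)
  J7: (3, 1)
  J8: (1, 2)
(2) The state is UNSAFE.
Key observation: the pool after J8, J7 is (5, 2); every surviving request exceeds it in clamps, so progress ends there.
A maximal execution: J8, J7 — then nothing else fits. Walking it through:
  pool = (2, 2)
  J8: need (1, 2) fits (2, 2); releases (1, 0), pool now (3, 2)
  J7: need (3, 1) fits (3, 2); releases (2, 0), pool now (5, 2)
  J9 cannot run: need (2, 4) vs free (5, 2) (insufficient clamps)
  J6 cannot run: need (4, 3) vs free (5, 2) (insufficient clamps)
  J1 cannot run: need (5, 3) vs free (5, 2) (insufficient clamps)
Never able to finish: J9, J6 and J1.
(3) The exact count: 0 of the possible complete orderings are safe sequences.


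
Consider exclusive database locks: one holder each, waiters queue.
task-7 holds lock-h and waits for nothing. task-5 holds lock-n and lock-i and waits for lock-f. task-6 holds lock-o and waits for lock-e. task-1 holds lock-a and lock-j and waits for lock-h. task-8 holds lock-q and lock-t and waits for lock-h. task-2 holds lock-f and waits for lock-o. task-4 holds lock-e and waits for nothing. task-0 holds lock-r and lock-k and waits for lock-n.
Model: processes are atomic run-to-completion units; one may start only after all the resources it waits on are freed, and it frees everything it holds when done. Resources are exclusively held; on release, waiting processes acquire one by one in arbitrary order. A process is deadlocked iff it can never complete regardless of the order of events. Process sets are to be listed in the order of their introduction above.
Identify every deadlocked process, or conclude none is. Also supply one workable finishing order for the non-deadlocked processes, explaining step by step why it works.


The deadlocked set is empty.
Key observation: every chain of waits terminates; starting from the processes that wait on nothing, all the rest unlock in turn.
A valid finishing order for the others: task-4, task-6, task-7, task-2, task-5, task-0, task-8, task-1.
Step-by-step check:
  task-4 waits on nothing -> runs at once and releases lock-e
  run task-6 (all its waits — lock-e — are resolved); releases lock-o
  task-7 waits on nothing -> runs at once and releases lock-h
  run task-2 (all its waits — lock-o — are resolved); releases lock-f
  run task-5 (all its waits — lock-f — are resolved); releases lock-n and lock-i
  run task-0 (all its waits — lock-n — are resolved); releases lock-r and lock-k
  run task-8 (all its waits — lock-h — are resolved); releases lock-q and lock-t
  run task-1 (all its waits — lock-h — are resolved); releases lock-a and lock-j


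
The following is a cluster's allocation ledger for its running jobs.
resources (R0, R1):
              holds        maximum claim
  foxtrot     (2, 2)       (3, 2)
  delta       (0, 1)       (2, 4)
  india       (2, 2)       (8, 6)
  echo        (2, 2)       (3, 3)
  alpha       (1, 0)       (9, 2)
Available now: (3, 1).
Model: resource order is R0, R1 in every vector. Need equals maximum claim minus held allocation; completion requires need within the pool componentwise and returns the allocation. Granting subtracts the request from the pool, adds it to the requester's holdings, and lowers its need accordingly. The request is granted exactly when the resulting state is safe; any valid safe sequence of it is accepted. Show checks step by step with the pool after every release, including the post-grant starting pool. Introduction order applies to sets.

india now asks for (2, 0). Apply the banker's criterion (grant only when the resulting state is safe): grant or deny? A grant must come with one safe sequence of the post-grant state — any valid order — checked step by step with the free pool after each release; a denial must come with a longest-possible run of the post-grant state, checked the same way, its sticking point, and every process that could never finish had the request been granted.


GRANT: granting preserves safety; a valid post-grant sequence is foxtrot, delta, echo, india, alpha.
Key observation: with (1, 1) left after the transfer, foxtrot can run at once — the state stays safe.
Step-by-step check of the post-grant state:
  pool = (1, 1)
  foxtrot needs (1, 0) <= (1, 1) -> finishes; pool += (2, 2) = (3, 3)
  delta needs (2, 3) <= (3, 3) -> finishes; pool += (0, 1) = (3, 4)
  echo needs (1, 1) <= (3, 4) -> finishes; pool += (2, 2) = (5, 6)
  india needs (4, 4) <= (5, 6) -> finishes; pool += (4, 2) = (9, 8)
  alpha needs (8, 2) <= (9, 8) -> finishes; pool += (1, 0) = (10, 8)


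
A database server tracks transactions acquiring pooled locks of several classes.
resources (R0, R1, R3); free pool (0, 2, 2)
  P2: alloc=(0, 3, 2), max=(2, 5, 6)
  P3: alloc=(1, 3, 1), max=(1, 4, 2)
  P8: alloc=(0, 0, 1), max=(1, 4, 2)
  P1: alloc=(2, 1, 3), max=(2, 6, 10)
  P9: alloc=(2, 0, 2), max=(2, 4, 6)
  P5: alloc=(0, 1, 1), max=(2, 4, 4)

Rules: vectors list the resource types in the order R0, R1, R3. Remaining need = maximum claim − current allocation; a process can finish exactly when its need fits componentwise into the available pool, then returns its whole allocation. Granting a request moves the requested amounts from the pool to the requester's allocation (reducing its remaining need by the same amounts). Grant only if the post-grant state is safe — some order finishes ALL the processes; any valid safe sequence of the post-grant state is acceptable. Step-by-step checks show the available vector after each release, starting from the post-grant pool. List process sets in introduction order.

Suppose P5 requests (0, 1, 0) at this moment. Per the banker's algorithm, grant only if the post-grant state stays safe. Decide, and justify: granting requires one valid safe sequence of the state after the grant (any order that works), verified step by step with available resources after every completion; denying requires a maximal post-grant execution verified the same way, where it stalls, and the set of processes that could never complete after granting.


GRANT — the state after the grant stays safe, e.g. via P3, P8, P9, P2, P1, P5.
Key observation: even at the reduced pool (0, 1, 2), P3 fits immediately, so safety survives the grant.
Verifying the post-grant state step by step:
  pool = (0, 1, 2)
  P3: need (0, 1, 1) fits (0, 1, 2); releases (1, 3, 1), pool now (1, 4, 3)
  P8: need (1, 4, 1) fits (1, 4, 3); releases (0, 0, 1), pool now (1, 4, 4)
  P9: need (0, 4, 4) fits (1, 4, 4); releases (2, 0, 2), pool now (3, 4, 6)
  P2: need (2, 2, 4) fits (3, 4, 6); releases (0, 3, 2), pool now (3, 7, 8)
  P1: need (0, 5, 7) fits (3, 7, 8); releases (2, 1, 3), pool now (5, 8, 11)
  P5: need (2, 2, 3) fits (5, 8, 11); releases (0, 2, 1), pool now (5, 10, 12)


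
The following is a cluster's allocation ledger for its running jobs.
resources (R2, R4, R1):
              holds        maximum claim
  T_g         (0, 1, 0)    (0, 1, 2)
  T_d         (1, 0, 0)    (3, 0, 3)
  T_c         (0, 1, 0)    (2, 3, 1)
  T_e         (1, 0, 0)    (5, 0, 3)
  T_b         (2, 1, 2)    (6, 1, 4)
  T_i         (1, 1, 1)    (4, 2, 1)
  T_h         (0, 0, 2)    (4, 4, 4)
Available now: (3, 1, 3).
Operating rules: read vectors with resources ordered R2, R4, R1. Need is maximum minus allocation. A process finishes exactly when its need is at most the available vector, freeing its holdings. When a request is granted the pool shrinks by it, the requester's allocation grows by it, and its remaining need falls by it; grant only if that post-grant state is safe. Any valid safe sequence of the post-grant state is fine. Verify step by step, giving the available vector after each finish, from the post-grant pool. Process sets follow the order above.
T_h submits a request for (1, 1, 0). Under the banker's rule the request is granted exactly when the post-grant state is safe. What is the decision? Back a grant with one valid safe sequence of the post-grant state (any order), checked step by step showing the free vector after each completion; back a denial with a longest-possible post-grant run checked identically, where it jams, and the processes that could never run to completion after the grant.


GRANT — the state after the grant stays safe, e.g. via T_d, T_g, T_i, T_e, T_b, T_h, T_c.
Key observation: granting shrinks the pool to (2, 0, 3), yet T_d still fits and the chain goes through.
Step-by-step check of the post-grant state:
  pool = (2, 0, 3)
  T_d: need (2, 0, 3) fits (2, 0, 3); releases (1, 0, 0), pool now (3, 0, 3)
  T_g: need (0, 0, 2) fits (3, 0, 3); releases (0, 1, 0), pool now (3, 1, 3)
  T_i: need (3, 1, 0) fits (3, 1, 3); releases (1, 1, 1), pool now (4, 2, 4)
  T_e: need (4, 0, 3) fits (4, 2, 4); releases (1, 0, 0), pool now (5, 2, 4)
  T_b: need (4, 0, 2) fits (5, 2, 4); releases (2, 1, 2), pool now (7, 3, 6)
  T_h: need (3, 3, 2) fits (7, 3, 6); releases (1, 1, 2), pool now (8, 4, 8)
  T_c: need (2, 2, 1) fits (8, 4, 8); releases (0, 1, 0), pool now (8, 5, 8)


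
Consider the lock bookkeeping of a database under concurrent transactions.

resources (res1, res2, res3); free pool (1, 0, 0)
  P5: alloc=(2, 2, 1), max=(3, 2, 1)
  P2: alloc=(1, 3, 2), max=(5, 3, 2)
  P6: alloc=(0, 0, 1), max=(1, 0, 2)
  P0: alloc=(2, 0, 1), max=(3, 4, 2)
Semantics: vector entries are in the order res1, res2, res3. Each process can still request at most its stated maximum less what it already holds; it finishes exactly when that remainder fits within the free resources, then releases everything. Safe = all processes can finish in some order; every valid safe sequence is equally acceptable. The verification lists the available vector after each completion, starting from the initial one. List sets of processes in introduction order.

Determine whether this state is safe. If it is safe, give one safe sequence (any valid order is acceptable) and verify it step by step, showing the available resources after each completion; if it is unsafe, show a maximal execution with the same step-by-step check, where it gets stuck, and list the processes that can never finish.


The state is UNSAFE.
Key observation: after P5, P6 the pool peaks at (3, 2, 2), and each blocked process is short somewhere: P2 on res1; P0 on res2.
A maximal execution: P5, P6 — then nothing else fits. Check, step by step:
  pool = (1, 0, 0)
  P5: need (1, 0, 0) fits (1, 0, 0); releases (2, 2, 1), pool now (3, 2, 1)
  P6: need (1, 0, 1) fits (3, 2, 1); releases (0, 0, 1), pool now (3, 2, 2)
  P2 cannot run: need (4, 0, 0) vs free (3, 2, 2) (insufficient res1)
  P0 cannot run: need (1, 4, 1) vs free (3, 2, 2) (insufficient res2)
Never able to finish: P2 and P0.


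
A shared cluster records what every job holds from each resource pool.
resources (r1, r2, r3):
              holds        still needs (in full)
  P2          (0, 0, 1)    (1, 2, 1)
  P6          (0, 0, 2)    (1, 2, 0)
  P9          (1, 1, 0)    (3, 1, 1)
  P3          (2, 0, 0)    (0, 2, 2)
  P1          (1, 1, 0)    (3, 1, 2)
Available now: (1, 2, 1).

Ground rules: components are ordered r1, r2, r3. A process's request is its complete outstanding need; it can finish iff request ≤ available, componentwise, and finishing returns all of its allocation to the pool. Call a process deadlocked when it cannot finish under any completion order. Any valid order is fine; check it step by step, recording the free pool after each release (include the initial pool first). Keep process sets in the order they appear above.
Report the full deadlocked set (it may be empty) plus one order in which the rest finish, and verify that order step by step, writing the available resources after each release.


Nothing here is deadlocked.
Key observation: starting with P2, each completion frees enough for the next — no one is permanently blocked.
A valid finishing order for the others: P2, P3, P9, P6, P1. Check, step by step:
  pool = (1, 2, 1)
  P2: need (1, 2, 1) fits (1, 2, 1); releases (0, 0, 1), pool now (1, 2, 2)
  P3: need (0, 2, 2) fits (1, 2, 2); releases (2, 0, 0), pool now (3, 2, 2)
  P9: need (3, 1, 1) fits (3, 2, 2); releases (1, 1, 0), pool now (4, 3, 2)
  P6: need (1, 2, 0) fits (4, 3, 2); releases (0, 0, 2), pool now (4, 3, 4)
  P1: need (3, 1, 2) fits (4, 3, 4); releases (1, 1, 0), pool now (5, 4, 4)


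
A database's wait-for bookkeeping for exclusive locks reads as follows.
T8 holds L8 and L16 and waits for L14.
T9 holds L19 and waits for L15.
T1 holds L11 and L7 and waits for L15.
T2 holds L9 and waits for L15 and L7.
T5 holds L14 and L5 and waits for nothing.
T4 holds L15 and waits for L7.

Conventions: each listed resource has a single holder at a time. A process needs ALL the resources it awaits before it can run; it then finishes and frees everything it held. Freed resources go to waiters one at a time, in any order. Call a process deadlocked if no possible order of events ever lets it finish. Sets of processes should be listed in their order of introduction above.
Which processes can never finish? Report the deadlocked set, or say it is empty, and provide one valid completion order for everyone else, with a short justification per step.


Deadlocked: T9, T1, T2 and T4.
Key observation: along T4 -> T1 -> T4, each member waits on what the next one holds — a deadlock; T9 and T2 wait into the deadlock from upstream.
A valid finishing order for the others: T5, T8.
Verifying each step:
  T5 waits on nothing -> runs at once and releases L14 and L5
  run T8 (all its waits — L14 — are resolved); releases L8 and L16


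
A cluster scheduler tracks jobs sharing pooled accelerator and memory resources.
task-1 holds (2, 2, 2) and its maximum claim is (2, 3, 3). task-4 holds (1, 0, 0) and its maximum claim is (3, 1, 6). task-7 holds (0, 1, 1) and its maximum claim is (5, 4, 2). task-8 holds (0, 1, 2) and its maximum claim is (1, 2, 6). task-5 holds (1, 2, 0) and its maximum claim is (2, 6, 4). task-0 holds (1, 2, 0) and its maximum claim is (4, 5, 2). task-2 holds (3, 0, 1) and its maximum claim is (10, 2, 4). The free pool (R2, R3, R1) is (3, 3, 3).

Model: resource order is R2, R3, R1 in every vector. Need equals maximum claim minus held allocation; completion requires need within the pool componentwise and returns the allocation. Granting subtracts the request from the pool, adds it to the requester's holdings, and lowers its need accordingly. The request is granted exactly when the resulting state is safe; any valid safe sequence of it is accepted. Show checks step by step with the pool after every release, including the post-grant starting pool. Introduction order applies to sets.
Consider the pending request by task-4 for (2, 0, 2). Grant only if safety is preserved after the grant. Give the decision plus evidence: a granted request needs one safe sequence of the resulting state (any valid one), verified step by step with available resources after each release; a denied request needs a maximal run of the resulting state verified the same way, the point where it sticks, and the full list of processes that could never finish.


DENY — the pretend-granted state is unsafe.
Key observation: after task-1, task-0 the pool peaks at (4, 7, 3), and each blocked process is short somewhere: task-4 on R1; task-7 on R2; task-8 on R1; task-5 on R1; task-2 on R2.
Pretend the grant happened; the run task-1, task-0 goes as far as possible. Check, step by step:
  pool = (1, 3, 1)
  task-1 needs (0, 1, 1) <= (1, 3, 1) -> finishes; pool += (2, 2, 2) = (3, 5, 3)
  task-0 needs (3, 3, 2) <= (3, 5, 3) -> finishes; pool += (1, 2, 0) = (4, 7, 3)
  blocked: task-4 wants (0, 1, 4), pool (4, 7, 3) — not enough R1
  blocked: task-7 wants (5, 3, 1), pool (4, 7, 3) — not enough R2
  blocked: task-8 wants (1, 1, 4), pool (4, 7, 3) — not enough R1
  blocked: task-5 wants (1, 4, 4), pool (4, 7, 3) — not enough R1
  blocked: task-2 wants (7, 2, 3), pool (4, 7, 3) — not enough R2
Post-grant, the permanently blocked set is task-4, task-7, task-8, task-5 and task-2.


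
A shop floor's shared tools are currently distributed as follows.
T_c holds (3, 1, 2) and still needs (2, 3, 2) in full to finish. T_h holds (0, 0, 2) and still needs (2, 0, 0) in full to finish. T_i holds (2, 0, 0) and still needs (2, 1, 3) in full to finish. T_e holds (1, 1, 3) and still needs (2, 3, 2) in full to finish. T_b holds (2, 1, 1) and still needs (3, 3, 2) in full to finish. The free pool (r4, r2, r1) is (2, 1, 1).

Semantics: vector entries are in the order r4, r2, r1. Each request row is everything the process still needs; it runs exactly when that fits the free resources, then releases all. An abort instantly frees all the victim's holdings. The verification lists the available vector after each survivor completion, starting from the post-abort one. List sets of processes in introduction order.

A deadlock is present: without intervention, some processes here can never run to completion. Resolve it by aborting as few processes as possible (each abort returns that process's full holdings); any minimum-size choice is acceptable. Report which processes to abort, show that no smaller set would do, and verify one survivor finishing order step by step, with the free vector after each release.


Abort T_c and T_b.
Key observation: the returned (5, 2, 3) from T_c and T_b is what brings T_e — unrunnable before, under any order — into play at step 1.
No one abort is enough; case by case: T_c alone leaves T_e blocked (short on r2); T_h alone leaves T_c blocked (short on r2); T_i alone leaves T_c blocked (short on r2); T_e alone leaves T_c blocked (short on r2); T_b alone leaves T_c blocked (short on r2).
One survivor order: T_e, T_h, T_i. Step-by-step check (post-abort pool first):
  pool = (7, 3, 4)
  run T_e (needs (2, 3, 2), free (7, 3, 4)); after release of (1, 1, 3) the pool is (8, 4, 7)
  run T_h (needs (2, 0, 0), free (8, 4, 7)); after release of (0, 0, 2) the pool is (8, 4, 9)
  run T_i (needs (2, 1, 3), free (8, 4, 9)); after release of (2, 0, 0) the pool is (10, 4, 9)


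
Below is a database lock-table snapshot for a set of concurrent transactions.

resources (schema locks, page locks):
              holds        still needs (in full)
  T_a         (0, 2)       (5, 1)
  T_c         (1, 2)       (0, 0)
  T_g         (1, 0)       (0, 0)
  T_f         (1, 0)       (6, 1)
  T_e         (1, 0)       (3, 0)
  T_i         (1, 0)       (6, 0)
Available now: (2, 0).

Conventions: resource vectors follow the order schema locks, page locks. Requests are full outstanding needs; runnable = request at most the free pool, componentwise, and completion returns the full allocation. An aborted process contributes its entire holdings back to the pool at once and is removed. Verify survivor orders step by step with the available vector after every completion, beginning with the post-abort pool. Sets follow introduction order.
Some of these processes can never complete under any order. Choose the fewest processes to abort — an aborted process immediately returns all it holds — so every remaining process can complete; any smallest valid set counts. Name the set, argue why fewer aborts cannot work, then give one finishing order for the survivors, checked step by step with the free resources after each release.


Minimum abort set: T_f.
Key observation: the deadlocked T_i becomes finishable only because T_f released (1, 0); it completes at step 5 below.
Why nothing smaller works: aborting no one leaves the state deadlocked as given.
Survivors finish in the order: T_c, T_g, T_a, T_e, T_i. Verifying each step (pool after the aborts first):
  pool = (3, 0)
  run T_c (needs (0, 0), free (3, 0)); after release of (1, 2) the pool is (4, 2)
  run T_g (needs (0, 0), free (4, 2)); after release of (1, 0) the pool is (5, 2)
  run T_a (needs (5, 1), free (5, 2)); after release of (0, 2) the pool is (5, 4)
  run T_e (needs (3, 0), free (5, 4)); after release of (1, 0) the pool is (6, 4)
  run T_i (needs (6, 0), free (6, 4)); after release of (1, 0) the pool is (7, 4)
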